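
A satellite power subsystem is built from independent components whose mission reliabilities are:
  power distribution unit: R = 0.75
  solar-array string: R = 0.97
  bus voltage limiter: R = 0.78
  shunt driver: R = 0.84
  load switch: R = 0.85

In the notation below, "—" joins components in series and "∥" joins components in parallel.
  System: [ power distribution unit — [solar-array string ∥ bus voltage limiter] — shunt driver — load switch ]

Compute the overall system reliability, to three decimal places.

Parallel (solar-array string and bus voltage limiter): 1 − (1 − 0.97000)(1 − 0.78000) = 0.99340
Series (power distribution unit, [0.99340], shunt driver, and load switch): 0.75000 × 0.99340 × 0.84000 × 0.85000 = 0.532

0.532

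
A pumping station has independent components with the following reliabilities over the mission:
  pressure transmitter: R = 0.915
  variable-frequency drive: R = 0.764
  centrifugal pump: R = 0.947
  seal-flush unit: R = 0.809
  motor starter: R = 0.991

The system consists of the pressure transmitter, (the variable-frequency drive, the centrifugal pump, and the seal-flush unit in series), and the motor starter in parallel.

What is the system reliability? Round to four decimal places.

0.9997

Series (variable-frequency drive, centrifugal pump, and seal-flush unit): 0.764000 × 0.947000 × 0.809000 = 0.585318
Parallel (pressure transmitter, [0.585318], and motor starter): 1 − (1 − 0.915000)(1 − 0.585318)(1 − 0.991000) = 0.9997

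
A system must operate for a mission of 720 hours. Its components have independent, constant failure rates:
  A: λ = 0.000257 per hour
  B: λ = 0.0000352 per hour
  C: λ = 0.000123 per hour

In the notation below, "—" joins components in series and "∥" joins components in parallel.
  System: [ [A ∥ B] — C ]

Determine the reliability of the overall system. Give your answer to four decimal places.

R(A) = exp(−0.000257 × 720) = 0.831071
R(B) = exp(−0.0000352 × 720) = 0.974974
R(C) = exp(−0.000123 × 720) = 0.915248
Parallel (A and B): 1 − (1 − 0.831071)(1 − 0.974974) = 0.995772
Series ([0.995772] and C): 0.995772 × 0.915248 = 0.9114

0.9114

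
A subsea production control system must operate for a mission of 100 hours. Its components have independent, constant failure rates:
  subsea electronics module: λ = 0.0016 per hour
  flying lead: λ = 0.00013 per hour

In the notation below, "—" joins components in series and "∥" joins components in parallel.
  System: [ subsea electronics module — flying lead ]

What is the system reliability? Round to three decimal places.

0.841

R(subsea electronics module) = exp(−0.0016 × 100) = 0.85214
R(flying lead) = exp(−0.00013 × 100) = 0.98708
Series (subsea electronics module and flying lead): 0.85214 × 0.98708 = 0.841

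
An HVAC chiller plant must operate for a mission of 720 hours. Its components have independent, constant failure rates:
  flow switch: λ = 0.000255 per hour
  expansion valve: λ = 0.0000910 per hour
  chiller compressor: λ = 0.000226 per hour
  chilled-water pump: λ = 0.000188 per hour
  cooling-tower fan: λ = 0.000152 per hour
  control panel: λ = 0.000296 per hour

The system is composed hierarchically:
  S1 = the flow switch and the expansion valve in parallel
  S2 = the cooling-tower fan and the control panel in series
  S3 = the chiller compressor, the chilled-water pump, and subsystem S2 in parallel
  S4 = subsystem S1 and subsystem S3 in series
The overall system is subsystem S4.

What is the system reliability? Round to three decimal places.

R(flow switch) = exp(−0.000255 × 720) = 0.83227
R(expansion valve) = exp(−0.0000910 × 720) = 0.93658
R(chiller compressor) = exp(−0.000226 × 720) = 0.84983
R(chilled-water pump) = exp(−0.000188 × 720) = 0.87340
R(cooling-tower fan) = exp(−0.000152 × 720) = 0.89634
R(control panel) = exp(−0.000296 × 720) = 0.80806
Parallel (flow switch and expansion valve): 1 − (1 − 0.83227)(1 − 0.93658) = 0.98936
Series (cooling-tower fan and control panel): 0.89634 × 0.80806 = 0.72430
Parallel (chiller compressor, chilled-water pump, and [0.72430]): 1 − (1 − 0.84983)(1 − 0.87340)(1 − 0.72430) = 0.99476
Series ([0.98936] and [0.99476]): 0.98936 × 0.99476 = 0.984

0.984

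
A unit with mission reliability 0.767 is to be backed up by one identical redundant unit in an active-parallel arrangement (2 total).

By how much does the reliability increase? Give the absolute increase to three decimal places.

0.179

R_before = 0.767
R_after = 1 − (1 − 0.767)^2 = 0.946
ΔR = 0.946 − 0.767 = 0.179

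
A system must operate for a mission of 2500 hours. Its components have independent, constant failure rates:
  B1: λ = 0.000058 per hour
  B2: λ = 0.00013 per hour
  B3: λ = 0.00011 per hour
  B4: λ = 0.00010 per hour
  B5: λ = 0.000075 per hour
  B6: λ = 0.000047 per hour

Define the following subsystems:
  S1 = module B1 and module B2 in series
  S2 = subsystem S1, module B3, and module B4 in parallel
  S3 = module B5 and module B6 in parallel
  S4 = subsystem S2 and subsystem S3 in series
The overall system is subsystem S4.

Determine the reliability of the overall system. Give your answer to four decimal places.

R(B1) = exp(−0.000058 × 2500) = 0.865022
R(B2) = exp(−0.00013 × 2500) = 0.722527
R(B3) = exp(−0.00011 × 2500) = 0.759572
R(B4) = exp(−0.00010 × 2500) = 0.778801
R(B5) = exp(−0.000075 × 2500) = 0.829029
R(B6) = exp(−0.000047 × 2500) = 0.889141
Series (B1 and B2): 0.865022 × 0.722527 = 0.625002
Parallel ([0.625002], B3, and B4): 1 − (1 − 0.625002)(1 − 0.759572)(1 − 0.778801) = 0.980057
Parallel (B5 and B6): 1 − (1 − 0.829029)(1 − 0.889141) = 0.981046
Series ([0.980057] and [0.981046]): 0.980057 × 0.981046 = 0.9615

0.9615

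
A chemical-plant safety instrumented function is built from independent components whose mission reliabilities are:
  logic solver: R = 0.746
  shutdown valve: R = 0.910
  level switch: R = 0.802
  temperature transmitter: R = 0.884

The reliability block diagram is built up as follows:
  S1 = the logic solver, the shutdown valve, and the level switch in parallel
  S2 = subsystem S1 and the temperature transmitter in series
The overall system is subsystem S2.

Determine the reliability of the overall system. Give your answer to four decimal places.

Parallel (logic solver, shutdown valve, and level switch): 1 − (1 − 0.746000)(1 − 0.910000)(1 − 0.802000) = 0.995474
Series ([0.995474] and temperature transmitter): 0.995474 × 0.884000 = 0.8800

0.8800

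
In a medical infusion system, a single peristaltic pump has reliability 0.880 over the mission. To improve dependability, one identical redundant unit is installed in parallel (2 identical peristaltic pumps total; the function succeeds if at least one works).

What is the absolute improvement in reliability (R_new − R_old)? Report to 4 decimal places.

0.1056

R_before = 0.880
R_after = 1 − (1 − 0.880)^2 = 0.9856
ΔR = 0.9856 − 0.880 = 0.1056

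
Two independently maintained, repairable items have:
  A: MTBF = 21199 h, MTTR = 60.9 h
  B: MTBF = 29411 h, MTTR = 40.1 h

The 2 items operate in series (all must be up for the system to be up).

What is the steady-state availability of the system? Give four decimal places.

A(A) = MTBF/(MTBF+MTTR) = 21199/(21199+60.9) = 0.997135
A(B) = MTBF/(MTBF+MTTR) = 29411/(29411+40.1) = 0.998638
Series availability: 0.997135 × 0.998638 = 0.9958

0.9958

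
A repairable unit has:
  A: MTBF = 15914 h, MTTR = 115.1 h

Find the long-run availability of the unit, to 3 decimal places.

0.993

A(A) = MTBF/(MTBF+MTTR) = 15914/(15914+115.1) = 0.993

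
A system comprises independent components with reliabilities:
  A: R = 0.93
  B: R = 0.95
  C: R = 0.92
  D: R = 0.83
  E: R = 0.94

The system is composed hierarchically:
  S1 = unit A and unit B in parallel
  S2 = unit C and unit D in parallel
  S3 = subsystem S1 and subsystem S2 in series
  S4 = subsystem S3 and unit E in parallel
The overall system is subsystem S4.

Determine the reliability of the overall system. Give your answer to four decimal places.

Parallel (A and B): 1 − (1 − 0.930000)(1 − 0.950000) = 0.996500
Parallel (C and D): 1 − (1 − 0.920000)(1 − 0.830000) = 0.986400
Series ([0.996500] and [0.986400]): 0.996500 × 0.986400 = 0.982948
Parallel ([0.982948] and E): 1 − (1 − 0.982948)(1 − 0.940000) = 0.9990

0.9990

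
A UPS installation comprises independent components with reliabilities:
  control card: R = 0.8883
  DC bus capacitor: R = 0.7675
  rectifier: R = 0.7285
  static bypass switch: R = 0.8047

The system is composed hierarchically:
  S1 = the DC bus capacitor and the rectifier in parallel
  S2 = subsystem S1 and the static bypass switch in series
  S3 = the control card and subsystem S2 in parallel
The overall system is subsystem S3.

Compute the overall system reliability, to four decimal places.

0.9725

Parallel (DC bus capacitor and rectifier): 1 − (1 − 0.767500)(1 − 0.728500) = 0.936876
Series ([0.936876] and static bypass switch): 0.936876 × 0.804700 = 0.753904
Parallel (control card and [0.753904]): 1 − (1 − 0.888300)(1 − 0.753904) = 0.9725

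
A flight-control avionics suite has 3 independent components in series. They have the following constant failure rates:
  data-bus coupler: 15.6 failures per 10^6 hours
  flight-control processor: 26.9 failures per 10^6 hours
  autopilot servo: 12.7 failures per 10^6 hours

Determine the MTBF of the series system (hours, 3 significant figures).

18100

Series of exponential components: λ_sys = Σ λ_i
λ_sys = 0.0000156 + 0.0000269 + 0.0000127 = 5.5200e-05 /h
MTBF = 1 / λ_sys = 18100 h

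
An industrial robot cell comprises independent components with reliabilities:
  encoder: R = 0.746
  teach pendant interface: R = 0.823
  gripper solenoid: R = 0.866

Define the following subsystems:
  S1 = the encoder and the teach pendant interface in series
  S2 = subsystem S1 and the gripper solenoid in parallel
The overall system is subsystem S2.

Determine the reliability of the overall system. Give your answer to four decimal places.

Series (encoder and teach pendant interface): 0.746000 × 0.823000 = 0.613958
Parallel ([0.613958] and gripper solenoid): 1 − (1 − 0.613958)(1 − 0.866000) = 0.9483

0.9483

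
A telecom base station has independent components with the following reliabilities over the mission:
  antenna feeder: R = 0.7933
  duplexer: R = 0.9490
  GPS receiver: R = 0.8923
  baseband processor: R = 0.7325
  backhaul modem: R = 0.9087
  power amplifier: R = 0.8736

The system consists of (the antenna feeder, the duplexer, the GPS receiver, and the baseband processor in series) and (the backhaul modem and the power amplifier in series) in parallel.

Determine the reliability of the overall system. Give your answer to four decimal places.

Series (antenna feeder, duplexer, GPS receiver, and baseband processor): 0.793300 × 0.949000 × 0.892300 × 0.732500 = 0.492065
Series (backhaul modem and power amplifier): 0.908700 × 0.873600 = 0.793840
Parallel ([0.492065] and [0.793840]): 1 − (1 − 0.492065)(1 − 0.793840) = 0.8953

0.8953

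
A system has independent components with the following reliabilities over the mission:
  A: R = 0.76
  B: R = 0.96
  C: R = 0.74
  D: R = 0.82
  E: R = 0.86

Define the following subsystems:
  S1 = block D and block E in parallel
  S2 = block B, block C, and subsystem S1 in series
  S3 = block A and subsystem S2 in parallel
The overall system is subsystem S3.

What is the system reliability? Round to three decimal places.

0.926

Parallel (D and E): 1 − (1 − 0.82000)(1 − 0.86000) = 0.97480
Series (B, C, and [0.97480]): 0.96000 × 0.74000 × 0.97480 = 0.69250
Parallel (A and [0.69250]): 1 − (1 − 0.76000)(1 − 0.69250) = 0.926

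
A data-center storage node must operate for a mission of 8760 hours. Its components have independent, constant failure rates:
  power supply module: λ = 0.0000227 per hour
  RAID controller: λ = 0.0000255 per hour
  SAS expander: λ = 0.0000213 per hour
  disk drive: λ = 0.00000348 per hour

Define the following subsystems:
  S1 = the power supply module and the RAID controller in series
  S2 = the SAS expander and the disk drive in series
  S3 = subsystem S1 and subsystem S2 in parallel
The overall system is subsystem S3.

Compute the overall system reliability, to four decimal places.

0.9328

R(power supply module) = exp(−0.0000227 × 8760) = 0.819671
R(RAID controller) = exp(−0.0000255 × 8760) = 0.799811
R(SAS expander) = exp(−0.0000213 × 8760) = 0.829786
R(disk drive) = exp(−0.00000348 × 8760) = 0.969975
Series (power supply module and RAID controller): 0.819671 × 0.799811 = 0.655582
Series (SAS expander and disk drive): 0.829786 × 0.969975 = 0.804872
Parallel ([0.655582] and [0.804872]): 1 − (1 − 0.655582)(1 − 0.804872) = 0.9328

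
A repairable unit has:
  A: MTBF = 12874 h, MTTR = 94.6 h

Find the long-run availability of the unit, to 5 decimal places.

A(A) = MTBF/(MTBF+MTTR) = 12874/(12874+94.6) = 0.99271

0.99271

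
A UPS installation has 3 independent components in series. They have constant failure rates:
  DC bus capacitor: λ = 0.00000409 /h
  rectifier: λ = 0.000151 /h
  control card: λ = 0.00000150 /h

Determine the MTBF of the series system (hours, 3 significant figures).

Series of exponential components: λ_sys = Σ λ_i
λ_sys = 0.00000409 + 0.000151 + 0.00000150 = 1.5659e-04 /h
MTBF = 1 / λ_sys = 6390 h

6390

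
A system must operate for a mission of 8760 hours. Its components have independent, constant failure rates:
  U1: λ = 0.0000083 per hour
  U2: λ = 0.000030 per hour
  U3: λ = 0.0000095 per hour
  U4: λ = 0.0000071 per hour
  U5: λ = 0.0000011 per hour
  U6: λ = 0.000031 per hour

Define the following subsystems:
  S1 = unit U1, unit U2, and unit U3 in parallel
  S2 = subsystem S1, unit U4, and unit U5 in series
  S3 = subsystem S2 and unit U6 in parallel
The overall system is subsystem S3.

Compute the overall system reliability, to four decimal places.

0.9832

R(U1) = exp(−0.0000083 × 8760) = 0.929872
R(U2) = exp(−0.000030 × 8760) = 0.768896
R(U3) = exp(−0.0000095 × 8760) = 0.920149
R(U4) = exp(−0.0000071 × 8760) = 0.939699
R(U5) = exp(−0.0000011 × 8760) = 0.990410
R(U6) = exp(−0.000031 × 8760) = 0.762190
Parallel (U1, U2, and U3): 1 − (1 − 0.929872)(1 − 0.768896)(1 − 0.920149) = 0.998706
Series ([0.998706], U4, and U5): 0.998706 × 0.939699 × 0.990410 = 0.929483
Parallel ([0.929483] and U6): 1 − (1 − 0.929483)(1 − 0.762190) = 0.9832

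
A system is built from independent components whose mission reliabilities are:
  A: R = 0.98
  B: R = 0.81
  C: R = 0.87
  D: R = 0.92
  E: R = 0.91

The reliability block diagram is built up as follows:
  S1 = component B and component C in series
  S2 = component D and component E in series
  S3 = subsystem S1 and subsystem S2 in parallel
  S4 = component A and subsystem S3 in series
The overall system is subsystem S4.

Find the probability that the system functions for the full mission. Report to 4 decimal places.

Series (B and C): 0.810000 × 0.870000 = 0.704700
Series (D and E): 0.920000 × 0.910000 = 0.837200
Parallel ([0.704700] and [0.837200]): 1 − (1 − 0.704700)(1 − 0.837200) = 0.951925
Series (A and [0.951925]): 0.980000 × 0.951925 = 0.9329

0.9329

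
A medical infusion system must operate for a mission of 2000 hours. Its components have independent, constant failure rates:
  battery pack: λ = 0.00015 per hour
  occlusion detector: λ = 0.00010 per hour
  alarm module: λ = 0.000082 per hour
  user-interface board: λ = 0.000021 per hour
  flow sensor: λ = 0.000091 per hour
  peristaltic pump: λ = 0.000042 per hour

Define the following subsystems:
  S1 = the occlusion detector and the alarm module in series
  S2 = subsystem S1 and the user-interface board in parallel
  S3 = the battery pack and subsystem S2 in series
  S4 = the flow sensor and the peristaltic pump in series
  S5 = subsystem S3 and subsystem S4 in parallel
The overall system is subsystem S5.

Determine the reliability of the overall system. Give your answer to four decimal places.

0.9373

R(battery pack) = exp(−0.00015 × 2000) = 0.740818
R(occlusion detector) = exp(−0.00010 × 2000) = 0.818731
R(alarm module) = exp(−0.000082 × 2000) = 0.848742
R(user-interface board) = exp(−0.000021 × 2000) = 0.958870
R(flow sensor) = exp(−0.000091 × 2000) = 0.833601
R(peristaltic pump) = exp(−0.000042 × 2000) = 0.919431
Series (occlusion detector and alarm module): 0.818731 × 0.848742 = 0.694891
Parallel ([0.694891] and user-interface board): 1 − (1 − 0.694891)(1 − 0.958870) = 0.987451
Series (battery pack and [0.987451]): 0.740818 × 0.987451 = 0.731521
Series (flow sensor and peristaltic pump): 0.833601 × 0.919431 = 0.766439
Parallel ([0.731521] and [0.766439]): 1 − (1 − 0.731521)(1 − 0.766439) = 0.9373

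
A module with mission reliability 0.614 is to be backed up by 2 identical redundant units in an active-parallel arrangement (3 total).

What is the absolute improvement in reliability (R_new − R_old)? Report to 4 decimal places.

0.3285

R_before = 0.614
R_after = 1 − (1 − 0.614)^3 = 0.9425
ΔR = 0.9425 − 0.614 = 0.3285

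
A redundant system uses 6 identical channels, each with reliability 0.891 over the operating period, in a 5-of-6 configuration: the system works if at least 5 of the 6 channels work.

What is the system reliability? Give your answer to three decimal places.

0.868

R = Σ_{i=5}^{6} C(6,i) p^i (1−p)^{6−i} with p = 0.891
C(6,5)·0.891^5·0.109^1 = 0.36725
C(6,6)·0.891^6·0.109^0 = 0.50034
Sum = 0.868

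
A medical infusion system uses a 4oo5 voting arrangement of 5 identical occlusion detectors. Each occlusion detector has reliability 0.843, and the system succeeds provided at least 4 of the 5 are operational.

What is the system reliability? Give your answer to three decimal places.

0.822

R = Σ_{i=4}^{5} C(5,i) p^i (1−p)^{5−i} with p = 0.843
C(5,4)·0.843^4·0.157^1 = 0.39644
C(5,5)·0.843^5·0.157^0 = 0.42573
Sum = 0.822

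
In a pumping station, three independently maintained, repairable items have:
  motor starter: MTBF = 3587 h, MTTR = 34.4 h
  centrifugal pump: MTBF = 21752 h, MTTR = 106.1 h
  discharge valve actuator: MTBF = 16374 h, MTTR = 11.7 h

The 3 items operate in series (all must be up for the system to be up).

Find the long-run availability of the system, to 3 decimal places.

0.985

A(motor starter) = MTBF/(MTBF+MTTR) = 3587/(3587+34.4) = 0.990501
A(centrifugal pump) = MTBF/(MTBF+MTTR) = 21752/(21752+106.1) = 0.995146
A(discharge valve actuator) = MTBF/(MTBF+MTTR) = 16374/(16374+11.7) = 0.999286
Series availability: 0.990501 × 0.995146 × 0.999286 = 0.985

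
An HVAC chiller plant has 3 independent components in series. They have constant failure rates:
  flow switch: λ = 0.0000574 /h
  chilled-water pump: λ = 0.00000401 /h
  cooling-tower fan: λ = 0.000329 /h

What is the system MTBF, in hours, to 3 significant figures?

Series of exponential components: λ_sys = Σ λ_i
λ_sys = 0.0000574 + 0.00000401 + 0.000329 = 3.9041e-04 /h
MTBF = 1 / λ_sys = 2560 h

2560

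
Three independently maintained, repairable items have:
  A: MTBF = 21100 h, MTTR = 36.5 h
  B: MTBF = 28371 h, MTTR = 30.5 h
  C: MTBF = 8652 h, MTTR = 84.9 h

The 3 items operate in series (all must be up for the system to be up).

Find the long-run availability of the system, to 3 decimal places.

0.988

A(A) = MTBF/(MTBF+MTTR) = 21100/(21100+36.5) = 0.998273
A(B) = MTBF/(MTBF+MTTR) = 28371/(28371+30.5) = 0.998926
A(C) = MTBF/(MTBF+MTTR) = 8652/(8652+84.9) = 0.990283
Series availability: 0.998273 × 0.998926 × 0.990283 = 0.988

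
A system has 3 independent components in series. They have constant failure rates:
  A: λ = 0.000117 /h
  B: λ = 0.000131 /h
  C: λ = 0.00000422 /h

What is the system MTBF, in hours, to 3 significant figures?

3960

Series of exponential components: λ_sys = Σ λ_i
λ_sys = 0.000117 + 0.000131 + 0.00000422 = 2.5222e-04 /h
MTBF = 1 / λ_sys = 3960 h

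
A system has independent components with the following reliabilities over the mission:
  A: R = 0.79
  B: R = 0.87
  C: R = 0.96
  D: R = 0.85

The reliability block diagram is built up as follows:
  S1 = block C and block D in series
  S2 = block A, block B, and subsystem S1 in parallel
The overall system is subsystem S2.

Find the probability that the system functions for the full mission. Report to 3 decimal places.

Series (C and D): 0.96000 × 0.85000 = 0.81600
Parallel (A, B, and [0.81600]): 1 − (1 − 0.79000)(1 − 0.87000)(1 − 0.81600) = 0.995

0.995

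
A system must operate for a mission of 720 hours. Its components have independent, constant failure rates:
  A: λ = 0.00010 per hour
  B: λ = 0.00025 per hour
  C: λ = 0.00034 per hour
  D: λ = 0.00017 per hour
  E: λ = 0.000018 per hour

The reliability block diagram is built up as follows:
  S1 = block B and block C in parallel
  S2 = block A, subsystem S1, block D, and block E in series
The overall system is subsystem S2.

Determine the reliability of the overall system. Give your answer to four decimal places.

0.7837

R(A) = exp(−0.00010 × 720) = 0.930531
R(B) = exp(−0.00025 × 720) = 0.835270
R(C) = exp(−0.00034 × 720) = 0.782861
R(D) = exp(−0.00017 × 720) = 0.884794
R(E) = exp(−0.000018 × 720) = 0.987124
Parallel (B and C): 1 − (1 − 0.835270)(1 − 0.782861) = 0.964231
Series (A, [0.964231], D, and E): 0.930531 × 0.964231 × 0.884794 × 0.987124 = 0.7837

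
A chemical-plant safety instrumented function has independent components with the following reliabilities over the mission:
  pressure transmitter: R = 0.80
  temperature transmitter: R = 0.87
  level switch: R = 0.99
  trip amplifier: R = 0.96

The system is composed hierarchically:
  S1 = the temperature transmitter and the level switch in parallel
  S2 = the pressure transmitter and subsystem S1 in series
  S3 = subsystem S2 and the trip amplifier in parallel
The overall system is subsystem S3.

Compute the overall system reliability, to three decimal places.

0.992

Parallel (temperature transmitter and level switch): 1 − (1 − 0.87000)(1 − 0.99000) = 0.99870
Series (pressure transmitter and [0.99870]): 0.80000 × 0.99870 = 0.79896
Parallel ([0.79896] and trip amplifier): 1 − (1 − 0.79896)(1 − 0.96000) = 0.992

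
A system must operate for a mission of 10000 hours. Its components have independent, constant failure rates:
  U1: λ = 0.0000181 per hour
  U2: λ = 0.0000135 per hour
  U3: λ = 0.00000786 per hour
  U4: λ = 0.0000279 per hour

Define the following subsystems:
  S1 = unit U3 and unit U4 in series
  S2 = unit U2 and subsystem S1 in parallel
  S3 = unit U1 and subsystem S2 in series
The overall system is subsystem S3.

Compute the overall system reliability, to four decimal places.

R(U1) = exp(−0.0000181 × 10000) = 0.834435
R(U2) = exp(−0.0000135 × 10000) = 0.873716
R(U3) = exp(−0.00000786 × 10000) = 0.924410
R(U4) = exp(−0.0000279 × 10000) = 0.756540
Series (U3 and U4): 0.924410 × 0.756540 = 0.699353
Parallel (U2 and [0.699353]): 1 − (1 − 0.873716)(1 − 0.699353) = 0.962033
Series (U1 and [0.962033]): 0.834435 × 0.962033 = 0.8028

0.8028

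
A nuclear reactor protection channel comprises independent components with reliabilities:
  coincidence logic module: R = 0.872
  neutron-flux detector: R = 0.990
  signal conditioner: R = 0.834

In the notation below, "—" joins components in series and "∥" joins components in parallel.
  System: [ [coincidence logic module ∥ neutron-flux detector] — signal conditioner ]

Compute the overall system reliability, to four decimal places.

0.8329

Parallel (coincidence logic module and neutron-flux detector): 1 − (1 − 0.872000)(1 − 0.990000) = 0.998720
Series ([0.998720] and signal conditioner): 0.998720 × 0.834000 = 0.8329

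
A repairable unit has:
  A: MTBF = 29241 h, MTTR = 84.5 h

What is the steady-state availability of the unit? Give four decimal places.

0.9971

A(A) = MTBF/(MTBF+MTTR) = 29241/(29241+84.5) = 0.9971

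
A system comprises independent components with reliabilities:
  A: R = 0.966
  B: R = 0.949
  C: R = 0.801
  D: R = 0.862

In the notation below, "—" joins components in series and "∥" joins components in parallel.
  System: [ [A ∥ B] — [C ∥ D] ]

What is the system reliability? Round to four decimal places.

Parallel (A and B): 1 − (1 − 0.966000)(1 − 0.949000) = 0.998266
Parallel (C and D): 1 − (1 − 0.801000)(1 − 0.862000) = 0.972538
Series ([0.998266] and [0.972538]): 0.998266 × 0.972538 = 0.9709

0.9709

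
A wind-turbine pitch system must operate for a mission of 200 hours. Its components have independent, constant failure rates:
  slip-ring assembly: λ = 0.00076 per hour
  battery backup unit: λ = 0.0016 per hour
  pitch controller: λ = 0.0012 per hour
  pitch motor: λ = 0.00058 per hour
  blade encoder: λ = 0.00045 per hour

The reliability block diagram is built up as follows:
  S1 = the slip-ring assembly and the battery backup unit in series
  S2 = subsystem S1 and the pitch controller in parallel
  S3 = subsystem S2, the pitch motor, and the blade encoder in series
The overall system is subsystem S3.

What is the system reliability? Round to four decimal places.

0.7485

R(slip-ring assembly) = exp(−0.00076 × 200) = 0.858988
R(battery backup unit) = exp(−0.0016 × 200) = 0.726149
R(pitch controller) = exp(−0.0012 × 200) = 0.786628
R(pitch motor) = exp(−0.00058 × 200) = 0.890475
R(blade encoder) = exp(−0.00045 × 200) = 0.913931
Series (slip-ring assembly and battery backup unit): 0.858988 × 0.726149 = 0.623753
Parallel ([0.623753] and pitch controller): 1 − (1 − 0.623753)(1 − 0.786628) = 0.919719
Series ([0.919719], pitch motor, and blade encoder): 0.919719 × 0.890475 × 0.913931 = 0.7485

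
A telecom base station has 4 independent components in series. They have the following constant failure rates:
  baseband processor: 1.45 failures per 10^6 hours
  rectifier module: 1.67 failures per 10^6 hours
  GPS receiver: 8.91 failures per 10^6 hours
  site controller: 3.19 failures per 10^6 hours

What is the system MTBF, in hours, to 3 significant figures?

65700

Series of exponential components: λ_sys = Σ λ_i
λ_sys = 0.00000145 + 0.00000167 + 0.00000891 + 0.00000319 = 1.5220e-05 /h
MTBF = 1 / λ_sys = 65700 h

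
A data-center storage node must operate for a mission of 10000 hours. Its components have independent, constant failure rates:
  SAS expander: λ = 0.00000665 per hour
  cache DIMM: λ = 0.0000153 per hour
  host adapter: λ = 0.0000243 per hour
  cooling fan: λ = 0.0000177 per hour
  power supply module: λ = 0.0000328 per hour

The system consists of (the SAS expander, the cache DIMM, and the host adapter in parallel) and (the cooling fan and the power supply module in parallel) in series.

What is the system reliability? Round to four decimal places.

R(SAS expander) = exp(−0.00000665 × 10000) = 0.935663
R(cache DIMM) = exp(−0.0000153 × 10000) = 0.858130
R(host adapter) = exp(−0.0000243 × 10000) = 0.784272
R(cooling fan) = exp(−0.0000177 × 10000) = 0.837780
R(power supply module) = exp(−0.0000328 × 10000) = 0.720363
Parallel (SAS expander, cache DIMM, and host adapter): 1 − (1 − 0.935663)(1 − 0.858130)(1 − 0.784272) = 0.998031
Parallel (cooling fan and power supply module): 1 − (1 − 0.837780)(1 − 0.720363) = 0.954637
Series ([0.998031] and [0.954637]): 0.998031 × 0.954637 = 0.9528

0.9528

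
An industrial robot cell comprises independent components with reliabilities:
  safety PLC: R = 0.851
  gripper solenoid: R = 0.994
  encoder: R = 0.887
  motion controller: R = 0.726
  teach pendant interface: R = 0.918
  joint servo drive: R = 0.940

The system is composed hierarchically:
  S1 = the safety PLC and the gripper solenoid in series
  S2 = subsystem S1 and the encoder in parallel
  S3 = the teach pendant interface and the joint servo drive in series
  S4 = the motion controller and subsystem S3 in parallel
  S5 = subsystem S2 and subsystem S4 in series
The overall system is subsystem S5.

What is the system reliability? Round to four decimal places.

0.9457

Series (safety PLC and gripper solenoid): 0.851000 × 0.994000 = 0.845894
Parallel ([0.845894] and encoder): 1 − (1 − 0.845894)(1 − 0.887000) = 0.982586
Series (teach pendant interface and joint servo drive): 0.918000 × 0.940000 = 0.862920
Parallel (motion controller and [0.862920]): 1 − (1 − 0.726000)(1 − 0.862920) = 0.962440
Series ([0.982586] and [0.962440]): 0.982586 × 0.962440 = 0.9457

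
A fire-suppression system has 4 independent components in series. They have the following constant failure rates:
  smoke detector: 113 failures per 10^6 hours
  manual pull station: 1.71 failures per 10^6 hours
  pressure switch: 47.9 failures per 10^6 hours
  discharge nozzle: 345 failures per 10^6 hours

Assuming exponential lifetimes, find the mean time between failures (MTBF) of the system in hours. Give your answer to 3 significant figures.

Series of exponential components: λ_sys = Σ λ_i
λ_sys = 0.000113 + 0.00000171 + 0.0000479 + 0.000345 = 5.0761e-04 /h
MTBF = 1 / λ_sys = 1970 h

1970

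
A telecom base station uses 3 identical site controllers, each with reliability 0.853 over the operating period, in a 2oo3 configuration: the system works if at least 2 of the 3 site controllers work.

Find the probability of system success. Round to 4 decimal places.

R = Σ_{i=2}^{3} C(3,i) p^i (1−p)^{3−i} with p = 0.853
C(3,2)·0.853^2·0.147^1 = 0.320876
C(3,3)·0.853^3·0.147^0 = 0.620650
Sum = 0.9415

0.9415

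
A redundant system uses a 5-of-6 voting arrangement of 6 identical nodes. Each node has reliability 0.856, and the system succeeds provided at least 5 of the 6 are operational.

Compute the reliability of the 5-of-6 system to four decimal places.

R = Σ_{i=5}^{6} C(6,i) p^i (1−p)^{6−i} with p = 0.856
C(6,5)·0.856^5·0.144^1 = 0.397084
C(6,6)·0.856^6·0.144^0 = 0.393407
Sum = 0.7905

0.7905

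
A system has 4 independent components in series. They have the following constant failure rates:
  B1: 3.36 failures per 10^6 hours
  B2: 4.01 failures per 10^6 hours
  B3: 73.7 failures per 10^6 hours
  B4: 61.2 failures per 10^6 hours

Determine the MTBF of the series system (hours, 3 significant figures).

Series of exponential components: λ_sys = Σ λ_i
λ_sys = 0.00000336 + 0.00000401 + 0.0000737 + 0.0000612 = 1.4227e-04 /h
MTBF = 1 / λ_sys = 7030 h

7030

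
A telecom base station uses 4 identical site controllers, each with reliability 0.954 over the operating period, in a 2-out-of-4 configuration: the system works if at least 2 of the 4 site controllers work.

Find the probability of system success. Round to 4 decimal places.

0.9996

R = Σ_{i=2}^{4} C(4,i) p^i (1−p)^{4−i} with p = 0.954
C(4,2)·0.954^2·0.046^2 = 0.011555
C(4,3)·0.954^3·0.046^1 = 0.159758
C(4,4)·0.954^4·0.046^0 = 0.828311
Sum = 0.9996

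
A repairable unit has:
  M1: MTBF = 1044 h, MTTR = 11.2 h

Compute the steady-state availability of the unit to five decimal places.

A(M1) = MTBF/(MTBF+MTTR) = 1044/(1044+11.2) = 0.98939

0.98939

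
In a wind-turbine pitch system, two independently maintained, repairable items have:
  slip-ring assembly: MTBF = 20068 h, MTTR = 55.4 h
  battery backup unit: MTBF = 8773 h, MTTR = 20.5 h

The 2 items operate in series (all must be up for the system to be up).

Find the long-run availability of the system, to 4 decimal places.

0.9949

A(slip-ring assembly) = MTBF/(MTBF+MTTR) = 20068/(20068+55.4) = 0.997247
A(battery backup unit) = MTBF/(MTBF+MTTR) = 8773/(8773+20.5) = 0.997669
Series availability: 0.997247 × 0.997669 = 0.9949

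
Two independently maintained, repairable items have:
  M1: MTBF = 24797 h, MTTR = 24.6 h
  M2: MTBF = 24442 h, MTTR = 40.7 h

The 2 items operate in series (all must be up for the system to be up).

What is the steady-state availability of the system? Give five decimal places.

0.99735

A(M1) = MTBF/(MTBF+MTTR) = 24797/(24797+24.6) = 0.999009
A(M2) = MTBF/(MTBF+MTTR) = 24442/(24442+40.7) = 0.998338
Series availability: 0.999009 × 0.998338 = 0.99735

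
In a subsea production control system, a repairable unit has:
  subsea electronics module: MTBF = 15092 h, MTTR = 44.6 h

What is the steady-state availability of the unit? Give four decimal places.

A(subsea electronics module) = MTBF/(MTBF+MTTR) = 15092/(15092+44.6) = 0.9971

0.9971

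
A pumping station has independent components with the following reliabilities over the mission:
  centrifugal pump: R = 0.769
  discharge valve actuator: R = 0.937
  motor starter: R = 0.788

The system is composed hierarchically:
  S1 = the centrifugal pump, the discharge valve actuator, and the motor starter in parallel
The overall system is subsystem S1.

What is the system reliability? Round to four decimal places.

Parallel (centrifugal pump, discharge valve actuator, and motor starter): 1 − (1 − 0.769000)(1 − 0.937000)(1 − 0.788000) = 0.9969

0.9969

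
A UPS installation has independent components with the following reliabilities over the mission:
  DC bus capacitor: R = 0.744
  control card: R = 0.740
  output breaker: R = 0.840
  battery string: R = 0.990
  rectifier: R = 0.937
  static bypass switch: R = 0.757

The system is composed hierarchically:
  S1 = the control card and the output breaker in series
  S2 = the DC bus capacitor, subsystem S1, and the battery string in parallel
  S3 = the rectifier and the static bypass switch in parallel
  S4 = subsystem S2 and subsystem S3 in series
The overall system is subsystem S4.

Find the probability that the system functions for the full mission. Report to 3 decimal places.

Series (control card and output breaker): 0.74000 × 0.84000 = 0.62160
Parallel (DC bus capacitor, [0.62160], and battery string): 1 − (1 − 0.74400)(1 − 0.62160)(1 − 0.99000) = 0.99903
Parallel (rectifier and static bypass switch): 1 − (1 − 0.93700)(1 − 0.75700) = 0.98469
Series ([0.99903] and [0.98469]): 0.99903 × 0.98469 = 0.984

0.984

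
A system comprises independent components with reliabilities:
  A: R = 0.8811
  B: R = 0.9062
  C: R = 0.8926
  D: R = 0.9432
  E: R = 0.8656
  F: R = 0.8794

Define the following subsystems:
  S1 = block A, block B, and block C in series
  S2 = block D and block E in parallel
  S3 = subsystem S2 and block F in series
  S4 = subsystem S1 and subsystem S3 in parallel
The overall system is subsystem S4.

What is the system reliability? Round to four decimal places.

0.9634

Series (A, B, and C): 0.881100 × 0.906200 × 0.892600 = 0.712699
Parallel (D and E): 1 − (1 − 0.943200)(1 − 0.865600) = 0.992366
Series ([0.992366] and F): 0.992366 × 0.879400 = 0.872687
Parallel ([0.712699] and [0.872687]): 1 − (1 − 0.712699)(1 − 0.872687) = 0.9634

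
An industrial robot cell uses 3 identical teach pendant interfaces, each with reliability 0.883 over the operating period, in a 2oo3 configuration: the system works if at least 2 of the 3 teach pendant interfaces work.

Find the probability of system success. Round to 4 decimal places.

R = Σ_{i=2}^{3} C(3,i) p^i (1−p)^{3−i} with p = 0.883
C(3,2)·0.883^2·0.117^1 = 0.273671
C(3,3)·0.883^3·0.117^0 = 0.688465
Sum = 0.9621

0.9621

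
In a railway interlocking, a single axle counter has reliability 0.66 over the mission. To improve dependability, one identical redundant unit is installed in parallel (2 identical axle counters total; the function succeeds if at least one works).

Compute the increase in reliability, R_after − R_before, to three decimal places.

R_before = 0.66
R_after = 1 − (1 − 0.66)^2 = 0.884
ΔR = 0.884 − 0.66 = 0.224

0.224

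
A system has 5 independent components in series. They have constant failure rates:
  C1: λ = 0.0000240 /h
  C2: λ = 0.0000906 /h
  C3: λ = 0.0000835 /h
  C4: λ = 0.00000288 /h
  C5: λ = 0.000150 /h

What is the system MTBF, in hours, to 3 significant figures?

Series of exponential components: λ_sys = Σ λ_i
λ_sys = 0.0000240 + 0.0000906 + 0.0000835 + 0.00000288 + 0.000150 = 3.5098e-04 /h
MTBF = 1 / λ_sys = 2850 h

2850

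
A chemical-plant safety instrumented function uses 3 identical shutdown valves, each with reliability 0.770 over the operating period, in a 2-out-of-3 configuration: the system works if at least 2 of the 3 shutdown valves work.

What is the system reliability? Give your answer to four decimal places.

R = Σ_{i=2}^{3} C(3,i) p^i (1−p)^{3−i} with p = 0.770
C(3,2)·0.770^2·0.230^1 = 0.409101
C(3,3)·0.770^3·0.230^0 = 0.456533
Sum = 0.8656

0.8656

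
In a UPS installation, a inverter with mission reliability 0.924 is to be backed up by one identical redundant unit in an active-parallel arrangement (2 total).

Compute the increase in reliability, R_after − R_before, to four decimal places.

R_before = 0.924
R_after = 1 − (1 − 0.924)^2 = 0.9942
ΔR = 0.9942 − 0.924 = 0.0702

0.0702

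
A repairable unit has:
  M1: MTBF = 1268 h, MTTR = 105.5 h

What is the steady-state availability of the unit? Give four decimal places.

A(M1) = MTBF/(MTBF+MTTR) = 1268/(1268+105.5) = 0.9232

0.9232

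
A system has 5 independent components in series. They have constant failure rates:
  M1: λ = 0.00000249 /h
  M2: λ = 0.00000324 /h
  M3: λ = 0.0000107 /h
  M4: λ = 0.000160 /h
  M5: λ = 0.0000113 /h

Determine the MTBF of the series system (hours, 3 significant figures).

Series of exponential components: λ_sys = Σ λ_i
λ_sys = 0.00000249 + 0.00000324 + 0.0000107 + 0.000160 + 0.0000113 = 1.8773e-04 /h
MTBF = 1 / λ_sys = 5330 h

5330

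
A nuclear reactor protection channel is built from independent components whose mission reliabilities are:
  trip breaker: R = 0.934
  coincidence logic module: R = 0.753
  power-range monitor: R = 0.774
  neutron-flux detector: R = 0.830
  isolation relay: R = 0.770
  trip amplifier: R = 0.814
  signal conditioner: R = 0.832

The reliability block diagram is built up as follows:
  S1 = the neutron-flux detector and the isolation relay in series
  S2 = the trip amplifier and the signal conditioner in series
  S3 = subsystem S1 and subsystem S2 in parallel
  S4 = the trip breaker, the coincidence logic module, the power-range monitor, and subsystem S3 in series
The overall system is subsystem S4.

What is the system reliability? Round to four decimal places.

Series (neutron-flux detector and isolation relay): 0.830000 × 0.770000 = 0.639100
Series (trip amplifier and signal conditioner): 0.814000 × 0.832000 = 0.677248
Parallel ([0.639100] and [0.677248]): 1 − (1 − 0.639100)(1 − 0.677248) = 0.883519
Series (trip breaker, coincidence logic module, power-range monitor, and [0.883519]): 0.934000 × 0.753000 × 0.774000 × 0.883519 = 0.4809

0.4809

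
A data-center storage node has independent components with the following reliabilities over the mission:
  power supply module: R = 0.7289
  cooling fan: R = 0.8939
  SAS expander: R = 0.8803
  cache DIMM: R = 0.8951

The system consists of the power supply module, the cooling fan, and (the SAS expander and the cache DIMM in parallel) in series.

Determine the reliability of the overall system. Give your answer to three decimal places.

0.643

Parallel (SAS expander and cache DIMM): 1 − (1 − 0.88030)(1 − 0.89510) = 0.98744
Series (power supply module, cooling fan, and [0.98744]): 0.72890 × 0.89390 × 0.98744 = 0.643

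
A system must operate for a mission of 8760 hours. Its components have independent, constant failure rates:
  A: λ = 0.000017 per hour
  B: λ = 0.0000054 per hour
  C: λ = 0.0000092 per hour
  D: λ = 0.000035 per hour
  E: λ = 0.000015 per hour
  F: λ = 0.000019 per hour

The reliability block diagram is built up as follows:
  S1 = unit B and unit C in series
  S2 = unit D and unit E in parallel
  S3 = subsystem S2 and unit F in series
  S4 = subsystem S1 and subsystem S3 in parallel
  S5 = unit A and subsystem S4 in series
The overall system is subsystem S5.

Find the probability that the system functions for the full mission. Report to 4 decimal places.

0.8429

R(A) = exp(−0.000017 × 8760) = 0.861638
R(B) = exp(−0.0000054 × 8760) = 0.953797
R(C) = exp(−0.0000092 × 8760) = 0.922570
R(D) = exp(−0.000035 × 8760) = 0.735945
R(E) = exp(−0.000015 × 8760) = 0.876867
R(F) = exp(−0.000019 × 8760) = 0.846674
Series (B and C): 0.953797 × 0.922570 = 0.879944
Parallel (D and E): 1 − (1 − 0.735945)(1 − 0.876867) = 0.967486
Series ([0.967486] and F): 0.967486 × 0.846674 = 0.819145
Parallel ([0.879944] and [0.819145]): 1 − (1 − 0.879944)(1 − 0.819145) = 0.978287
Series (A and [0.978287]): 0.861638 × 0.978287 = 0.8429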